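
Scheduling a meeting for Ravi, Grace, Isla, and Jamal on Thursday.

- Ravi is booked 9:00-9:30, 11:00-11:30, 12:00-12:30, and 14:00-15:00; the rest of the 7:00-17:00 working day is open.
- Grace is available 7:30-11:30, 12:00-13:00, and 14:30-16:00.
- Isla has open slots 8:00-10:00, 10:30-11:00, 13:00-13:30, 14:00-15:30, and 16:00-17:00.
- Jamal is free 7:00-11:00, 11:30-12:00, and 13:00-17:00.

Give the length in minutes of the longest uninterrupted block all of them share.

Ravi free within 07:00–17:00: 07:00–09:00, 09:30–11:00, 11:30–12:00, 12:30–14:00, 15:00–17:00.
Ravi ∩ Grace: 07:30–09:00, 09:30–11:00, 12:30–13:00, 15:00–16:00.
Ravi ∩ Grace ∩ Isla: 08:00–09:00, 09:30–10:00, 10:30–11:00, 15:00–15:30.
Ravi ∩ Grace ∩ Isla ∩ Jamal: 08:00–09:00, 09:30–10:00, 10:30–11:00, 15:00–15:30.
Common window lengths: 60, 30, 30, 30 min; longest is 60.

60 minutes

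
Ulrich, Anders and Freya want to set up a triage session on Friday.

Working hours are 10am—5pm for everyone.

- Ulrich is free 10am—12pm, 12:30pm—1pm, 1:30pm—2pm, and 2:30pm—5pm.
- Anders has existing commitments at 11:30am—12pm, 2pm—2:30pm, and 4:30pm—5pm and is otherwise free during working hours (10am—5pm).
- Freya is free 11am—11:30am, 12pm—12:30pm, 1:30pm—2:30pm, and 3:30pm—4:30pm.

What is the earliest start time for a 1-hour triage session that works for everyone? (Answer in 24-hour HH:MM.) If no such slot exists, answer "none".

15:30

Anders free within 10:00–17:00: 10:00–11:30, 12:00–14:00, 14:30–16:30.
Ulrich ∩ Anders: 10:00–11:30, 12:30–13:00, 13:30–14:00, 14:30–16:30.
Ulrich ∩ Anders ∩ Freya: 11:00–11:30, 13:30–14:00, 15:30–16:30.
Windows ≥ 60 min: 15:30–16:30.
Earliest such window starts at 15:30.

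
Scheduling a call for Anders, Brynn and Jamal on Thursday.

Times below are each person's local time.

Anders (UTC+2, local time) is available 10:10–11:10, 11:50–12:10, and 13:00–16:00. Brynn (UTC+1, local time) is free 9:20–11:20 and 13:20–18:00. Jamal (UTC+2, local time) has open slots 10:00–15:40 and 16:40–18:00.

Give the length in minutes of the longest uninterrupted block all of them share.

80 minutes

Anders → UTC: 08:10–09:10, 09:50–10:10, 11:00–14:00.
Brynn → UTC: 08:20–10:20, 12:20–17:00.
Jamal → UTC: 08:00–13:40, 14:40–16:00.
Anders ∩ Brynn: 08:20–09:10, 09:50–10:10, 12:20–14:00.
Anders ∩ Brynn ∩ Jamal: 08:20–09:10, 09:50–10:10, 12:20–13:40.
Common window lengths: 50, 20, 80 min; longest is 80.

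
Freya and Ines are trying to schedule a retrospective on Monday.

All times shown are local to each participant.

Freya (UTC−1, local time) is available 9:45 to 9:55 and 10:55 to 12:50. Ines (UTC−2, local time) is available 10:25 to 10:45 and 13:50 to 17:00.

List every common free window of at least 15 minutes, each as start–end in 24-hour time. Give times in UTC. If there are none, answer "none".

12:25–12:45

Freya → UTC: 10:45–10:55, 11:55–13:50.
Ines → UTC: 12:25–12:45, 15:50–19:00.
Freya ∩ Ines: 12:25–12:45.
Windows ≥ 15 min: 12:25–12:45.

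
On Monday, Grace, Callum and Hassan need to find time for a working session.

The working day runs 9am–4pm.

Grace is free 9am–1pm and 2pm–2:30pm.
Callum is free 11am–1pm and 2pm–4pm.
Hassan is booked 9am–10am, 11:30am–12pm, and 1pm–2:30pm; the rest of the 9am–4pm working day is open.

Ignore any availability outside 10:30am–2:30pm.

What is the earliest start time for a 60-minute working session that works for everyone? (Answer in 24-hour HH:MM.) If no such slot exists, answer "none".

Hassan free within 09:00–16:00: 10:00–11:30, 12:00–13:00, 14:30–16:00.
Grace ∩ Callum: 11:00–13:00, 14:00–14:30.
Grace ∩ Callum ∩ Hassan: 11:00–11:30, 12:00–13:00.
Restricted to 10:30–14:30: 11:00–11:30, 12:00–13:00.
Windows ≥ 60 min: 12:00–13:00.
Earliest such window starts at 12:00.

12:00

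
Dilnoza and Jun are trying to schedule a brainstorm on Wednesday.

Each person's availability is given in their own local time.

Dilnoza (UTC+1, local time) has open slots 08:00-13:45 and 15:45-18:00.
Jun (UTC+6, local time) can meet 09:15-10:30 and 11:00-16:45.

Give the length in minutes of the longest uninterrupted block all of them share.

225 minutes

Dilnoza → UTC: 07:00–12:45, 14:45–17:00.
Jun → UTC: 03:15–04:30, 05:00–10:45.
Dilnoza ∩ Jun: 07:00–10:45.
Single common window of 225 minutes.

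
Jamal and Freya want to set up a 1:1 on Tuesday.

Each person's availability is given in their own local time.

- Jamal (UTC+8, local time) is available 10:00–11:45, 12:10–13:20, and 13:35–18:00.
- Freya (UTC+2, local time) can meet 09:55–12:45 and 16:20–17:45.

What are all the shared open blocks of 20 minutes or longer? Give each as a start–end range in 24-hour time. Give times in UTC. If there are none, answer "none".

Jamal → UTC: 02:00–03:45, 04:10–05:20, 05:35–10:00.
Freya → UTC: 07:55–10:45, 14:20–15:45.
Jamal ∩ Freya: 07:55–10:00.
Windows ≥ 20 min: 07:55–10:00.

07:55–10:00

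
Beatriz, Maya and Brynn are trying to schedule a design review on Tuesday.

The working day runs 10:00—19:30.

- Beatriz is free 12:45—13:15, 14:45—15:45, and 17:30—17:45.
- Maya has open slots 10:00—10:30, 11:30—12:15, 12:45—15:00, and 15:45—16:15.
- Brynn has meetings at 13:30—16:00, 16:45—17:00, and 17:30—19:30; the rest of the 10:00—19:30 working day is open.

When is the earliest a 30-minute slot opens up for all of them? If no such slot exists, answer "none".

Brynn free within 10:00–19:30: 10:00–13:30, 16:00–16:45, 17:00–17:30.
Beatriz ∩ Maya: 12:45–13:15, 14:45–15:00.
Beatriz ∩ Maya ∩ Brynn: 12:45–13:15.
Windows ≥ 30 min: 12:45–13:15.
Earliest such window starts at 12:45.

12:45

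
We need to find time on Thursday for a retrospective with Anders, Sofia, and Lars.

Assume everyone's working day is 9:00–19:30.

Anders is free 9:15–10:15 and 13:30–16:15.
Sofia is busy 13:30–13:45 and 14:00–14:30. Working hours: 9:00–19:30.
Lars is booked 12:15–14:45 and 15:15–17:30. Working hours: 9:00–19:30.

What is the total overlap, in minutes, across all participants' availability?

90 minutes

Sofia free within 09:00–19:30: 09:00–13:30, 13:45–14:00, 14:30–19:30.
Lars free within 09:00–19:30: 09:00–12:15, 14:45–15:15, 17:30–19:30.
Anders ∩ Sofia: 09:15–10:15, 13:45–14:00, 14:30–16:15.
Anders ∩ Sofia ∩ Lars: 09:15–10:15, 14:45–15:15.
Total common minutes: 60 + 30 = 90.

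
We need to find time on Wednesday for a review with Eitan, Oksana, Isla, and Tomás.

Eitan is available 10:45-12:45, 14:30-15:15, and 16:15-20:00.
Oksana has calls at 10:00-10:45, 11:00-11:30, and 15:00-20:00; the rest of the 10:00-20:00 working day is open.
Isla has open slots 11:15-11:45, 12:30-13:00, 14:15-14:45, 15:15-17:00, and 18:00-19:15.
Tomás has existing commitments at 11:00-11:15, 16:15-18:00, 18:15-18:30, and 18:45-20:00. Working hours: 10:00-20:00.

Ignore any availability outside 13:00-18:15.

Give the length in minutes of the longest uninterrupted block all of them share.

15 minutes

Oksana free within 10:00–20:00: 10:45–11:00, 11:30–15:00.
Tomás free within 10:00–20:00: 10:00–11:00, 11:15–16:15, 18:00–18:15, 18:30–18:45.
Eitan ∩ Oksana: 10:45–11:00, 11:30–12:45, 14:30–15:00.
Eitan ∩ Oksana ∩ Isla: 11:30–11:45, 12:30–12:45, 14:30–14:45.
Eitan ∩ Oksana ∩ Isla ∩ Tomás: 11:30–11:45, 12:30–12:45, 14:30–14:45.
Restricted to 13:00–18:15: 14:30–14:45.
Single common window of 15 minutes.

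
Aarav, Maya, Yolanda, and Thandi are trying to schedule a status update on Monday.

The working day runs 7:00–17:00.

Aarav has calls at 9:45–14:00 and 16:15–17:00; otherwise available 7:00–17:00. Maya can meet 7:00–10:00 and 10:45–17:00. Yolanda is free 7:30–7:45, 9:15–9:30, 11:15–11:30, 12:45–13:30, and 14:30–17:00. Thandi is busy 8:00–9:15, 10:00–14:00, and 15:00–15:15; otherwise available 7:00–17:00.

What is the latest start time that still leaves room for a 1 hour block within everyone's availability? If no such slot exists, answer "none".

Aarav free within 07:00–17:00: 07:00–09:45, 14:00–16:15.
Thandi free within 07:00–17:00: 07:00–08:00, 09:15–10:00, 14:00–15:00, 15:15–17:00.
Aarav ∩ Maya: 07:00–09:45, 14:00–16:15.
Aarav ∩ Maya ∩ Yolanda: 07:30–07:45, 09:15–09:30, 14:30–16:15.
Aarav ∩ Maya ∩ Yolanda ∩ Thandi: 07:30–07:45, 09:15–09:30, 14:30–15:00, 15:15–16:15.
Windows ≥ 60 min: 15:15–16:15.
Latest start in the last window 15:15–16:15 is 16:15 − 60 min = 15:15.

15:15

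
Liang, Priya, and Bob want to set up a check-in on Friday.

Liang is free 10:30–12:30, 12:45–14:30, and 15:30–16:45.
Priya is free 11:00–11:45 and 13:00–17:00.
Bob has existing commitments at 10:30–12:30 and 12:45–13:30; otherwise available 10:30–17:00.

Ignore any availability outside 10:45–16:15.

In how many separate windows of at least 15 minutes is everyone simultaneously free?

Bob free within 10:30–17:00: 12:30–12:45, 13:30–17:00.
Liang ∩ Priya: 11:00–11:45, 13:00–14:30, 15:30–16:45.
Liang ∩ Priya ∩ Bob: 13:30–14:30, 15:30–16:45.
Restricted to 10:45–16:15: 13:30–14:30, 15:30–16:15.
Windows ≥ 15 min: 13:30–14:30, 15:30–16:15.
That's 2 windows.

2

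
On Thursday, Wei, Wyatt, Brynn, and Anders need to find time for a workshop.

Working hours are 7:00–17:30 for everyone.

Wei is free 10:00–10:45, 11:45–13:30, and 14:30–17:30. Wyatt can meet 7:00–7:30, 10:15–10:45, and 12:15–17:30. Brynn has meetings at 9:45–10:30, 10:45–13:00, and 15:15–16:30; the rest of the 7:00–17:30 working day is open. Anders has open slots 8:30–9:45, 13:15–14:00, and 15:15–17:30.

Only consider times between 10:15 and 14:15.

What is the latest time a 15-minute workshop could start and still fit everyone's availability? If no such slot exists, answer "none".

Brynn free within 07:00–17:30: 07:00–09:45, 10:30–10:45, 13:00–15:15, 16:30–17:30.
Wei ∩ Wyatt: 10:15–10:45, 12:15–13:30, 14:30–17:30.
Wei ∩ Wyatt ∩ Brynn: 10:30–10:45, 13:00–13:30, 14:30–15:15, 16:30–17:30.
Wei ∩ Wyatt ∩ Brynn ∩ Anders: 13:15–13:30, 16:30–17:30.
Restricted to 10:15–14:15: 13:15–13:30.
Windows ≥ 15 min: 13:15–13:30.
Latest start in the last window 13:15–13:30 is 13:30 − 15 min = 13:15.

13:15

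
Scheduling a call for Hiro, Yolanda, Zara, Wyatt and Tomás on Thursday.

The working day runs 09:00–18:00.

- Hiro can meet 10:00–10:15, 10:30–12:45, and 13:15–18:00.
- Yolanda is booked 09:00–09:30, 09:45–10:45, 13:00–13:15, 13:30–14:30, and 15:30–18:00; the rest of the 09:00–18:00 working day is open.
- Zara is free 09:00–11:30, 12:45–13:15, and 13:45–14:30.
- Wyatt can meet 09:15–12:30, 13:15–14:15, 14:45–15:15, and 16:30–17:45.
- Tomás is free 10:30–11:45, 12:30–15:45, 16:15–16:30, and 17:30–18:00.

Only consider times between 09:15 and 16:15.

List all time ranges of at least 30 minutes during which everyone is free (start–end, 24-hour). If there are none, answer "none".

10:45–11:30

Yolanda free within 09:00–18:00: 09:30–09:45, 10:45–13:00, 13:15–13:30, 14:30–15:30.
Hiro ∩ Yolanda: 10:45–12:45, 13:15–13:30, 14:30–15:30.
Hiro ∩ Yolanda ∩ Zara: 10:45–11:30.
Hiro ∩ Yolanda ∩ Zara ∩ Wyatt: 10:45–11:30.
Hiro ∩ Yolanda ∩ Zara ∩ Wyatt ∩ Tomás: 10:45–11:30.
Restricted to 09:15–16:15: 10:45–11:30.
Windows ≥ 30 min: 10:45–11:30.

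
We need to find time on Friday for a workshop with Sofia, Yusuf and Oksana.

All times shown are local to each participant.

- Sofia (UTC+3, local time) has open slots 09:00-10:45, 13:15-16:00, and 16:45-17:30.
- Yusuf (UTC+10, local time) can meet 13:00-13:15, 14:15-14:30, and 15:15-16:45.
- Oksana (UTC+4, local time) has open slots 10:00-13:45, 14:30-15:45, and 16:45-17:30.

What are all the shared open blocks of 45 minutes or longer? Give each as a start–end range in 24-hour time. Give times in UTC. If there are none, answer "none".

Sofia → UTC: 06:00–07:45, 10:15–13:00, 13:45–14:30.
Yusuf → UTC: 03:00–03:15, 04:15–04:30, 05:15–06:45.
Oksana → UTC: 06:00–09:45, 10:30–11:45, 12:45–13:30.
Sofia ∩ Yusuf: 06:00–06:45.
Sofia ∩ Yusuf ∩ Oksana: 06:00–06:45.
Windows ≥ 45 min: 06:00–06:45.

06:00–06:45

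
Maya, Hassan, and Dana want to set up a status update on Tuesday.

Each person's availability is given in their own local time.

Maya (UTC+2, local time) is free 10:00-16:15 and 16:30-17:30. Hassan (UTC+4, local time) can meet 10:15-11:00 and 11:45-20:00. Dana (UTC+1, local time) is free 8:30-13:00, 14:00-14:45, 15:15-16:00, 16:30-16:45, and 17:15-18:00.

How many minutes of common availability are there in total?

315 minutes

Maya → UTC: 08:00–14:15, 14:30–15:30.
Hassan → UTC: 06:15–07:00, 07:45–16:00.
Dana → UTC: 07:30–12:00, 13:00–13:45, 14:15–15:00, 15:30–15:45, 16:15–17:00.
Maya ∩ Hassan: 08:00–14:15, 14:30–15:30.
Maya ∩ Hassan ∩ Dana: 08:00–12:00, 13:00–13:45, 14:30–15:00.
Total common minutes: 240 + 45 + 30 = 315.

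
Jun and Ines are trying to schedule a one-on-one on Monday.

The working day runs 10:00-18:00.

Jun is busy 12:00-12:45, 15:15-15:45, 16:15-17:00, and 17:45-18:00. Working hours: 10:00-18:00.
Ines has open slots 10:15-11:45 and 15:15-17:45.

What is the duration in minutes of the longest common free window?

90 minutes

Jun free within 10:00–18:00: 10:00–12:00, 12:45–15:15, 15:45–16:15, 17:00–17:45.
Jun ∩ Ines: 10:15–11:45, 15:45–16:15, 17:00–17:45.
Common window lengths: 90, 30, 45 min; longest is 90.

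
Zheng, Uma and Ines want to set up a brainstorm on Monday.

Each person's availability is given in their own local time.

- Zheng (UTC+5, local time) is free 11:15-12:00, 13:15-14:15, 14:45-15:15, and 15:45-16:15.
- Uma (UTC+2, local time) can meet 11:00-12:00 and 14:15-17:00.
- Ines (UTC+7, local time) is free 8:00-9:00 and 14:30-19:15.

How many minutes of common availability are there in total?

Zheng → UTC: 06:15–07:00, 08:15–09:15, 09:45–10:15, 10:45–11:15.
Uma → UTC: 09:00–10:00, 12:15–15:00.
Ines → UTC: 01:00–02:00, 07:30–12:15.
Zheng ∩ Uma: 09:00–09:15, 09:45–10:00.
Zheng ∩ Uma ∩ Ines: 09:00–09:15, 09:45–10:00.
Total common minutes: 15 + 15 = 30.

30 minutes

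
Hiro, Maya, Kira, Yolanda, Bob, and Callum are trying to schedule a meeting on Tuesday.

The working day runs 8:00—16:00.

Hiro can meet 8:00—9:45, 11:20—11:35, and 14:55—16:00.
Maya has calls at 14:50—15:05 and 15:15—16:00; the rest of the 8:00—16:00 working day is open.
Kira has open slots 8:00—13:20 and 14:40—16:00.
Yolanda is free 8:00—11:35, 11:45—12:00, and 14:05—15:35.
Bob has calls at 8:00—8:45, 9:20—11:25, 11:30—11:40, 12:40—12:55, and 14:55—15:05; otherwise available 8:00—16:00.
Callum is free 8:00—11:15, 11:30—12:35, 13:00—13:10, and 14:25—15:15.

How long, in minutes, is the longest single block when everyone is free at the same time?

35 minutes

Maya free within 08:00–16:00: 08:00–14:50, 15:05–15:15.
Bob free within 08:00–16:00: 08:45–09:20, 11:25–11:30, 11:40–12:40, 12:55–14:55, 15:05–16:00.
Hiro ∩ Maya: 08:00–09:45, 11:20–11:35, 15:05–15:15.
Hiro ∩ Maya ∩ Kira: 08:00–09:45, 11:20–11:35, 15:05–15:15.
Hiro ∩ Maya ∩ Kira ∩ Yolanda: 08:00–09:45, 11:20–11:35, 15:05–15:15.
Hiro ∩ Maya ∩ Kira ∩ Yolanda ∩ Bob: 08:45–09:20, 11:25–11:30, 15:05–15:15.
Hiro ∩ Maya ∩ Kira ∩ Yolanda ∩ Bob ∩ Callum: 08:45–09:20, 15:05–15:15.
Common window lengths: 35, 10 min; longest is 35.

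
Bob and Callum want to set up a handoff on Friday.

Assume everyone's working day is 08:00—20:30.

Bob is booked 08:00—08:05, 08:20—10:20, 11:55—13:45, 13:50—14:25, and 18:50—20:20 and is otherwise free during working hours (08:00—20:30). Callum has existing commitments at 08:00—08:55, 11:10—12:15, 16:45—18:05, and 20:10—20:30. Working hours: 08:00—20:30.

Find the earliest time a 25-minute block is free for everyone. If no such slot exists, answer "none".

Bob free within 08:00–20:30: 08:05–08:20, 10:20–11:55, 13:45–13:50, 14:25–18:50, 20:20–20:30.
Callum free within 08:00–20:30: 08:55–11:10, 12:15–16:45, 18:05–20:10.
Bob ∩ Callum: 10:20–11:10, 13:45–13:50, 14:25–16:45, 18:05–18:50.
Windows ≥ 25 min: 10:20–11:10, 14:25–16:45, 18:05–18:50.
Earliest such window starts at 10:20.

10:20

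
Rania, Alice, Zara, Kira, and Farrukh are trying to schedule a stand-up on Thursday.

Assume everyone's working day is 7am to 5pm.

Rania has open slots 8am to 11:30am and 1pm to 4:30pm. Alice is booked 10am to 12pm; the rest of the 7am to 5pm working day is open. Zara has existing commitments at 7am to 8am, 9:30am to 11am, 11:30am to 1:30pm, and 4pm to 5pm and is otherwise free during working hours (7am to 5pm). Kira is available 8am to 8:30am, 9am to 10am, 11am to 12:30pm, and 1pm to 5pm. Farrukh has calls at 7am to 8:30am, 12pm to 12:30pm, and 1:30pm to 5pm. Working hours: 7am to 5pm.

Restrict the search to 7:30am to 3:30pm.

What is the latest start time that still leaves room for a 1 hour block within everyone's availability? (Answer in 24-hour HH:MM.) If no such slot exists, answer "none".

none

Alice free within 07:00–17:00: 07:00–10:00, 12:00–17:00.
Zara free within 07:00–17:00: 08:00–09:30, 11:00–11:30, 13:30–16:00.
Farrukh free within 07:00–17:00: 08:30–12:00, 12:30–13:30.
Rania ∩ Alice: 08:00–10:00, 13:00–16:30.
Rania ∩ Alice ∩ Zara: 08:00–09:30, 13:30–16:00.
Rania ∩ Alice ∩ Zara ∩ Kira: 08:00–08:30, 09:00–09:30, 13:30–16:00.
Rania ∩ Alice ∩ Zara ∩ Kira ∩ Farrukh: 09:00–09:30.
Restricted to 07:30–15:30: 09:00–09:30.
Windows ≥ 60 min: (none).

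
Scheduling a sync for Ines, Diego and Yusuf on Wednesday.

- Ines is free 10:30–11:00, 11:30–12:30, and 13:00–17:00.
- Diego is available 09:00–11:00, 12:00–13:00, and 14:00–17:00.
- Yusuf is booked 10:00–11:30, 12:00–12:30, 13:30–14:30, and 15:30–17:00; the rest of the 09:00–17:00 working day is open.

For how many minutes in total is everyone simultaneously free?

60 minutes

Yusuf free within 09:00–17:00: 09:00–10:00, 11:30–12:00, 12:30–13:30, 14:30–15:30.
Ines ∩ Diego: 10:30–11:00, 12:00–12:30, 14:00–17:00.
Ines ∩ Diego ∩ Yusuf: 14:30–15:30.
Total common minutes: 60.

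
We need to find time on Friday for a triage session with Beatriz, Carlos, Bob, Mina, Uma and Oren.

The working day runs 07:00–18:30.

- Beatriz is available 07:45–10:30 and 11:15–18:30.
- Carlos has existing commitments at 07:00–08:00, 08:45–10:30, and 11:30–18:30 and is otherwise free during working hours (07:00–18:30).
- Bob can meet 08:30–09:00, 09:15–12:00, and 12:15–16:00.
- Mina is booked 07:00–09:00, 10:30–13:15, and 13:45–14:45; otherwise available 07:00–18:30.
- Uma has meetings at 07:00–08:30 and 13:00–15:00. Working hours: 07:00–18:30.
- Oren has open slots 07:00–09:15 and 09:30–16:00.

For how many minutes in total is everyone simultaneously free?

Carlos free within 07:00–18:30: 08:00–08:45, 10:30–11:30.
Mina free within 07:00–18:30: 09:00–10:30, 13:15–13:45, 14:45–18:30.
Uma free within 07:00–18:30: 08:30–13:00, 15:00–18:30.
Beatriz ∩ Carlos: 08:00–08:45, 11:15–11:30.
Beatriz ∩ Carlos ∩ Bob: 08:30–08:45, 11:15–11:30.
Beatriz ∩ Carlos ∩ Bob ∩ Mina: (none).
Beatriz ∩ Carlos ∩ Bob ∩ Mina ∩ Uma: (none).
Beatriz ∩ Carlos ∩ Bob ∩ Mina ∩ Uma ∩ Oren: (none).
Total common minutes: 0.

0 minutes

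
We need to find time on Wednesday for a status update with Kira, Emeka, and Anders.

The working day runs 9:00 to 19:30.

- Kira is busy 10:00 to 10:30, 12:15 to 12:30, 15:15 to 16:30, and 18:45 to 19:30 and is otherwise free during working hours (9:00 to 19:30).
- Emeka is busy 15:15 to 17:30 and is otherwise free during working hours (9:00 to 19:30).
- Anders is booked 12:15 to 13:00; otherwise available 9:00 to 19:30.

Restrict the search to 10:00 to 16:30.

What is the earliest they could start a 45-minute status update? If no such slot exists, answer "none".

10:30

Kira free within 09:00–19:30: 09:00–10:00, 10:30–12:15, 12:30–15:15, 16:30–18:45.
Emeka free within 09:00–19:30: 09:00–15:15, 17:30–19:30.
Anders free within 09:00–19:30: 09:00–12:15, 13:00–19:30.
Kira ∩ Emeka: 09:00–10:00, 10:30–12:15, 12:30–15:15, 17:30–18:45.
Kira ∩ Emeka ∩ Anders: 09:00–10:00, 10:30–12:15, 13:00–15:15, 17:30–18:45.
Restricted to 10:00–16:30: 10:30–12:15, 13:00–15:15.
Windows ≥ 45 min: 10:30–12:15, 13:00–15:15.
Earliest such window starts at 10:30.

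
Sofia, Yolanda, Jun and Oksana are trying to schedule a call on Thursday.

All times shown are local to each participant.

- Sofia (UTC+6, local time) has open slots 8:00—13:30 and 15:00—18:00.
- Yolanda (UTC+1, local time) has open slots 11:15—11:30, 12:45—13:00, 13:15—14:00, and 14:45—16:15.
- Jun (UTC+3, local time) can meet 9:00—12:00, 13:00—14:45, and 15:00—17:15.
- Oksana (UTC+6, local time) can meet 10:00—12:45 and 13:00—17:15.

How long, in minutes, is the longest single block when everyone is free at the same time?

15 minutes

Sofia → UTC: 02:00–07:30, 09:00–12:00.
Yolanda → UTC: 10:15–10:30, 11:45–12:00, 12:15–13:00, 13:45–15:15.
Jun → UTC: 06:00–09:00, 10:00–11:45, 12:00–14:15.
Oksana → UTC: 04:00–06:45, 07:00–11:15.
Sofia ∩ Yolanda: 10:15–10:30, 11:45–12:00.
Sofia ∩ Yolanda ∩ Jun: 10:15–10:30.
Sofia ∩ Yolanda ∩ Jun ∩ Oksana: 10:15–10:30.
Single common window of 15 minutes.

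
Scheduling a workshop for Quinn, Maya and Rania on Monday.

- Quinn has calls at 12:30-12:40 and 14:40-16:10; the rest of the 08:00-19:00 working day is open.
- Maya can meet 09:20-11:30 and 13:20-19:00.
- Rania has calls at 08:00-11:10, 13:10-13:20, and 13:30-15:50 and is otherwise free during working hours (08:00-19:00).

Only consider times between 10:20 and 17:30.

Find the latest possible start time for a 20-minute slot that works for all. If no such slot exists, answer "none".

Quinn free within 08:00–19:00: 08:00–12:30, 12:40–14:40, 16:10–19:00.
Rania free within 08:00–19:00: 11:10–13:10, 13:20–13:30, 15:50–19:00.
Quinn ∩ Maya: 09:20–11:30, 13:20–14:40, 16:10–19:00.
Quinn ∩ Maya ∩ Rania: 11:10–11:30, 13:20–13:30, 16:10–19:00.
Restricted to 10:20–17:30: 11:10–11:30, 13:20–13:30, 16:10–17:30.
Windows ≥ 20 min: 11:10–11:30, 16:10–17:30.
Latest start in the last window 16:10–17:30 is 17:30 − 20 min = 17:10.

17:10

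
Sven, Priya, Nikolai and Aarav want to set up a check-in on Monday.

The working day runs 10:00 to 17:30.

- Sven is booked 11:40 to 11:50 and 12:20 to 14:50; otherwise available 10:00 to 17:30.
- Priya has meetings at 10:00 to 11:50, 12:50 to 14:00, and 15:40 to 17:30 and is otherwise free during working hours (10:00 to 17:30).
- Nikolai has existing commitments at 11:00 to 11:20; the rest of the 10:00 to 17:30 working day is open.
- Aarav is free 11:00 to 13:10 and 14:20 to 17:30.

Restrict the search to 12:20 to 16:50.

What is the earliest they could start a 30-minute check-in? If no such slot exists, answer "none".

Sven free within 10:00–17:30: 10:00–11:40, 11:50–12:20, 14:50–17:30.
Priya free within 10:00–17:30: 11:50–12:50, 14:00–15:40.
Nikolai free within 10:00–17:30: 10:00–11:00, 11:20–17:30.
Sven ∩ Priya: 11:50–12:20, 14:50–15:40.
Sven ∩ Priya ∩ Nikolai: 11:50–12:20, 14:50–15:40.
Sven ∩ Priya ∩ Nikolai ∩ Aarav: 11:50–12:20, 14:50–15:40.
Restricted to 12:20–16:50: 14:50–15:40.
Windows ≥ 30 min: 14:50–15:40.
Earliest such window starts at 14:50.

14:50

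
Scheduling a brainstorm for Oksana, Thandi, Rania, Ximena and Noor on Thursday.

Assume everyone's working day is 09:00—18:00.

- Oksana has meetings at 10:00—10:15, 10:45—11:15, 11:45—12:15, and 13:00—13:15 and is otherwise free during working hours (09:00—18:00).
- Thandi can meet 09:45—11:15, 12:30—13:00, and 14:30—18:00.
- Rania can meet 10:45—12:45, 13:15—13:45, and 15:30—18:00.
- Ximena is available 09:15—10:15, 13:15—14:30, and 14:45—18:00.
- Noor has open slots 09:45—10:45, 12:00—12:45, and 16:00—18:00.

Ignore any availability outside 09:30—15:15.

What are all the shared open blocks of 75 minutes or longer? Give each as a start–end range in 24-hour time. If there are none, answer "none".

none

Oksana free within 09:00–18:00: 09:00–10:00, 10:15–10:45, 11:15–11:45, 12:15–13:00, 13:15–18:00.
Oksana ∩ Thandi: 09:45–10:00, 10:15–10:45, 12:30–13:00, 14:30–18:00.
Oksana ∩ Thandi ∩ Rania: 12:30–12:45, 15:30–18:00.
Oksana ∩ Thandi ∩ Rania ∩ Ximena: 15:30–18:00.
Oksana ∩ Thandi ∩ Rania ∩ Ximena ∩ Noor: 16:00–18:00.
Restricted to 09:30–15:15: (none).
Windows ≥ 75 min: (none).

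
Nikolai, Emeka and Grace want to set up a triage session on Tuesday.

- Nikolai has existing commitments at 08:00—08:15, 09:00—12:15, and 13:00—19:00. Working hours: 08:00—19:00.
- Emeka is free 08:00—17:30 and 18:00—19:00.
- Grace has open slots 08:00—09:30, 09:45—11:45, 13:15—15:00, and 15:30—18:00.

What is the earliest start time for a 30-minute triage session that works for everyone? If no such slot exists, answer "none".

08:15

Nikolai free within 08:00–19:00: 08:15–09:00, 12:15–13:00.
Nikolai ∩ Emeka: 08:15–09:00, 12:15–13:00.
Nikolai ∩ Emeka ∩ Grace: 08:15–09:00.
Windows ≥ 30 min: 08:15–09:00.
Earliest such window starts at 08:15.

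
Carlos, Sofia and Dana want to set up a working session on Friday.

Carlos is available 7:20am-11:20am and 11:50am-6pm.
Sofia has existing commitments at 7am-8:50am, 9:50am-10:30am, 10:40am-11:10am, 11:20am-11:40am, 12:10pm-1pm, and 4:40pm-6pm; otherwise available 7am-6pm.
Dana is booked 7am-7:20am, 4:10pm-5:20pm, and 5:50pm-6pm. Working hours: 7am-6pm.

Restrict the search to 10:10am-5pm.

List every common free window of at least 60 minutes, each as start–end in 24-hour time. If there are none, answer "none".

13:00–16:10

Sofia free within 07:00–18:00: 08:50–09:50, 10:30–10:40, 11:10–11:20, 11:40–12:10, 13:00–16:40.
Dana free within 07:00–18:00: 07:20–16:10, 17:20–17:50.
Carlos ∩ Sofia: 08:50–09:50, 10:30–10:40, 11:10–11:20, 11:50–12:10, 13:00–16:40.
Carlos ∩ Sofia ∩ Dana: 08:50–09:50, 10:30–10:40, 11:10–11:20, 11:50–12:10, 13:00–16:10.
Restricted to 10:10–17:00: 10:30–10:40, 11:10–11:20, 11:50–12:10, 13:00–16:10.
Windows ≥ 60 min: 13:00–16:10.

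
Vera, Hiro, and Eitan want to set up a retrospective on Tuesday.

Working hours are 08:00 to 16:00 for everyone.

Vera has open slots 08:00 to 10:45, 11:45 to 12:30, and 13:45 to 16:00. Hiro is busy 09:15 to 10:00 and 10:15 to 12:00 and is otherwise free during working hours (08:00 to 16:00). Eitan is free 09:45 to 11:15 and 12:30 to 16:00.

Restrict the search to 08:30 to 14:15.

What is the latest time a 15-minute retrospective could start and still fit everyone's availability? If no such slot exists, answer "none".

Hiro free within 08:00–16:00: 08:00–09:15, 10:00–10:15, 12:00–16:00.
Vera ∩ Hiro: 08:00–09:15, 10:00–10:15, 12:00–12:30, 13:45–16:00.
Vera ∩ Hiro ∩ Eitan: 10:00–10:15, 13:45–16:00.
Restricted to 08:30–14:15: 10:00–10:15, 13:45–14:15.
Windows ≥ 15 min: 10:00–10:15, 13:45–14:15.
Latest start in the last window 13:45–14:15 is 14:15 − 15 min = 14:00.

14:00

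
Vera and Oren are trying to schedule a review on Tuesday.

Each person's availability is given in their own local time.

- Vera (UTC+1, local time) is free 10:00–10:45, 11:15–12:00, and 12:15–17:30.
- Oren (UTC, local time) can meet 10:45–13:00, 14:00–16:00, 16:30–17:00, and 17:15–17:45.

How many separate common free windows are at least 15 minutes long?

Vera → UTC: 09:00–09:45, 10:15–11:00, 11:15–16:30.
Oren → UTC: 10:45–13:00, 14:00–16:00, 16:30–17:00, 17:15–17:45.
Vera ∩ Oren: 10:45–11:00, 11:15–13:00, 14:00–16:00.
Windows ≥ 15 min: 10:45–11:00, 11:15–13:00, 14:00–16:00.
That's 3 windows.

3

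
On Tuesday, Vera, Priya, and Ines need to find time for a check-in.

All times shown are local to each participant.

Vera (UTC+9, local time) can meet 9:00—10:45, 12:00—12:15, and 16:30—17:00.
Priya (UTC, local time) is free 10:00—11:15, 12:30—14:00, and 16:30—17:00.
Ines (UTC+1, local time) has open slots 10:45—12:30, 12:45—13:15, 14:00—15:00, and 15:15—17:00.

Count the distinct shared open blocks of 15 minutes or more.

Vera → UTC: 00:00–01:45, 03:00–03:15, 07:30–08:00.
Priya → UTC: 10:00–11:15, 12:30–14:00, 16:30–17:00.
Ines → UTC: 09:45–11:30, 11:45–12:15, 13:00–14:00, 14:15–16:00.
Vera ∩ Priya: (none).
Vera ∩ Priya ∩ Ines: (none).
Windows ≥ 15 min: (none).
That's 0 windows.

0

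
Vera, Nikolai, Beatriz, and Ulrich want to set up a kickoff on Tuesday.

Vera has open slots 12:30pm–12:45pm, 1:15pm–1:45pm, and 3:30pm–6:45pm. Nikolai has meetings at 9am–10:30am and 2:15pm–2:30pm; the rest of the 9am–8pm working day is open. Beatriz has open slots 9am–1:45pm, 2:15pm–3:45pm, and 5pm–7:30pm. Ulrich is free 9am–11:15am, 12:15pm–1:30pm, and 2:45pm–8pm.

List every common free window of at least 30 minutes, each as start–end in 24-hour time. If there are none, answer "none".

Nikolai free within 09:00–20:00: 10:30–14:15, 14:30–20:00.
Vera ∩ Nikolai: 12:30–12:45, 13:15–13:45, 15:30–18:45.
Vera ∩ Nikolai ∩ Beatriz: 12:30–12:45, 13:15–13:45, 15:30–15:45, 17:00–18:45.
Vera ∩ Nikolai ∩ Beatriz ∩ Ulrich: 12:30–12:45, 13:15–13:30, 15:30–15:45, 17:00–18:45.
Windows ≥ 30 min: 17:00–18:45.

17:00–18:45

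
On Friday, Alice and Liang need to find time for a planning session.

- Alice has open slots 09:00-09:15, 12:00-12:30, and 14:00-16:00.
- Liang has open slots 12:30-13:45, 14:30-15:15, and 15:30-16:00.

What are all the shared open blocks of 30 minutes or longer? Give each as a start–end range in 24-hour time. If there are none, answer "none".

Alice ∩ Liang: 14:30–15:15, 15:30–16:00.
Windows ≥ 30 min: 14:30–15:15, 15:30–16:00.

14:30–15:15, 15:30–16:00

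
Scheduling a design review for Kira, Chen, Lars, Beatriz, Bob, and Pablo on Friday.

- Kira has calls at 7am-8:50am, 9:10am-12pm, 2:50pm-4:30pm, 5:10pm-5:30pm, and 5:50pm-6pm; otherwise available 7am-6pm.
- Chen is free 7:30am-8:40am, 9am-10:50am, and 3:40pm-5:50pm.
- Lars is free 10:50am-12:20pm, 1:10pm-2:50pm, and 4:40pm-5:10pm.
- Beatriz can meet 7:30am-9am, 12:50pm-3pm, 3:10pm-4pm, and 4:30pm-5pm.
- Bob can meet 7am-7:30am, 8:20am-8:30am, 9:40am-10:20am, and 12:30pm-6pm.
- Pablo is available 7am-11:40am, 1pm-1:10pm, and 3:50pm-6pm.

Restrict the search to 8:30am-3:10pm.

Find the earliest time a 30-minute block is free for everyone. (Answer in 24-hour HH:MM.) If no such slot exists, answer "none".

none

Kira free within 07:00–18:00: 08:50–09:10, 12:00–14:50, 16:30–17:10, 17:30–17:50.
Kira ∩ Chen: 09:00–09:10, 16:30–17:10, 17:30–17:50.
Kira ∩ Chen ∩ Lars: 16:40–17:10.
Kira ∩ Chen ∩ Lars ∩ Beatriz: 16:40–17:00.
Kira ∩ Chen ∩ Lars ∩ Beatriz ∩ Bob: 16:40–17:00.
Kira ∩ Chen ∩ Lars ∩ Beatriz ∩ Bob ∩ Pablo: 16:40–17:00.
Restricted to 08:30–15:10: (none).
Windows ≥ 30 min: (none).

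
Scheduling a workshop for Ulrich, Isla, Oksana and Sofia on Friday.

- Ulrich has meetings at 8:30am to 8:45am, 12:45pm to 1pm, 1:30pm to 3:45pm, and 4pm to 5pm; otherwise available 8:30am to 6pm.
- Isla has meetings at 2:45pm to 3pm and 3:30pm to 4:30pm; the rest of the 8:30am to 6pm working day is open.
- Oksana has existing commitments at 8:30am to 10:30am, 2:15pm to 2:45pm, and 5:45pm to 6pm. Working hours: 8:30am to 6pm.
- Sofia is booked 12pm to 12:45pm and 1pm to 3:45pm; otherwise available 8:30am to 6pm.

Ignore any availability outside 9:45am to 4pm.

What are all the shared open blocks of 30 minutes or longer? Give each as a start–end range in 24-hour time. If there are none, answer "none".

Ulrich free within 08:30–18:00: 08:45–12:45, 13:00–13:30, 15:45–16:00, 17:00–18:00.
Isla free within 08:30–18:00: 08:30–14:45, 15:00–15:30, 16:30–18:00.
Oksana free within 08:30–18:00: 10:30–14:15, 14:45–17:45.
Sofia free within 08:30–18:00: 08:30–12:00, 12:45–13:00, 15:45–18:00.
Ulrich ∩ Isla: 08:45–12:45, 13:00–13:30, 17:00–18:00.
Ulrich ∩ Isla ∩ Oksana: 10:30–12:45, 13:00–13:30, 17:00–17:45.
Ulrich ∩ Isla ∩ Oksana ∩ Sofia: 10:30–12:00, 17:00–17:45.
Restricted to 09:45–16:00: 10:30–12:00.
Windows ≥ 30 min: 10:30–12:00.

10:30–12:00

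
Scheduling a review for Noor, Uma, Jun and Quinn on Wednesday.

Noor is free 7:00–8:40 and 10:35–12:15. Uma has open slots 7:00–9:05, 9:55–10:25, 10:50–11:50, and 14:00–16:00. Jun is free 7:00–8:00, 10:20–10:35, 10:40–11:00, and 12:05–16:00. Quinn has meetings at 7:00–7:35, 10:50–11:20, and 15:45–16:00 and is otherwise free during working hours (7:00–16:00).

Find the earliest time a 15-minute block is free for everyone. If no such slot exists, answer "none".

07:35

Quinn free within 07:00–16:00: 07:35–10:50, 11:20–15:45.
Noor ∩ Uma: 07:00–08:40, 10:50–11:50.
Noor ∩ Uma ∩ Jun: 07:00–08:00, 10:50–11:00.
Noor ∩ Uma ∩ Jun ∩ Quinn: 07:35–08:00.
Windows ≥ 15 min: 07:35–08:00.
Earliest such window starts at 07:35.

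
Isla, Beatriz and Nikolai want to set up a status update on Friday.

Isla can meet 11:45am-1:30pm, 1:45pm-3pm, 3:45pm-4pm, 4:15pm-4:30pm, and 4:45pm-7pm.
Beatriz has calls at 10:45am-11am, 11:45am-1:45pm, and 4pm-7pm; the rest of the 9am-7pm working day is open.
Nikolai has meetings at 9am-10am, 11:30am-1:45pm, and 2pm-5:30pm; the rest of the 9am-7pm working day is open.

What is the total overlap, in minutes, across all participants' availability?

15 minutes

Beatriz free within 09:00–19:00: 09:00–10:45, 11:00–11:45, 13:45–16:00.
Nikolai free within 09:00–19:00: 10:00–11:30, 13:45–14:00, 17:30–19:00.
Isla ∩ Beatriz: 13:45–15:00, 15:45–16:00.
Isla ∩ Beatriz ∩ Nikolai: 13:45–14:00.
Total common minutes: 15.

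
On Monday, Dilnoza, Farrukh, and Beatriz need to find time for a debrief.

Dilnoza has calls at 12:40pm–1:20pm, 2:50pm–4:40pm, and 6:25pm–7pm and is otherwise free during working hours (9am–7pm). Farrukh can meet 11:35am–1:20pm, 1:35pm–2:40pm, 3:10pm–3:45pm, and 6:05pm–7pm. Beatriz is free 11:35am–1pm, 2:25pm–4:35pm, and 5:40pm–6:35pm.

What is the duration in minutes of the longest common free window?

65 minutes

Dilnoza free within 09:00–19:00: 09:00–12:40, 13:20–14:50, 16:40–18:25.
Dilnoza ∩ Farrukh: 11:35–12:40, 13:35–14:40, 18:05–18:25.
Dilnoza ∩ Farrukh ∩ Beatriz: 11:35–12:40, 14:25–14:40, 18:05–18:25.
Common window lengths: 65, 15, 20 min; longest is 65.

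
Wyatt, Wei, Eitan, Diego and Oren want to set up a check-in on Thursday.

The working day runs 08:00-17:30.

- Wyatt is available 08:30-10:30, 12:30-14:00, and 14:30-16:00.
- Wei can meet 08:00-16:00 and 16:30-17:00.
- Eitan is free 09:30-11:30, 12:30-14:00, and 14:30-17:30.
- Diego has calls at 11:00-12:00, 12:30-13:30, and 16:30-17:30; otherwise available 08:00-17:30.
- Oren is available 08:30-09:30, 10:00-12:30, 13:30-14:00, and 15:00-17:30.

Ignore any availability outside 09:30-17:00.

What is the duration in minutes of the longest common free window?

60 minutes

Diego free within 08:00–17:30: 08:00–11:00, 12:00–12:30, 13:30–16:30.
Wyatt ∩ Wei: 08:30–10:30, 12:30–14:00, 14:30–16:00.
Wyatt ∩ Wei ∩ Eitan: 09:30–10:30, 12:30–14:00, 14:30–16:00.
Wyatt ∩ Wei ∩ Eitan ∩ Diego: 09:30–10:30, 13:30–14:00, 14:30–16:00.
Wyatt ∩ Wei ∩ Eitan ∩ Diego ∩ Oren: 10:00–10:30, 13:30–14:00, 15:00–16:00.
Restricted to 09:30–17:00: 10:00–10:30, 13:30–14:00, 15:00–16:00.
Common window lengths: 30, 30, 60 min; longest is 60.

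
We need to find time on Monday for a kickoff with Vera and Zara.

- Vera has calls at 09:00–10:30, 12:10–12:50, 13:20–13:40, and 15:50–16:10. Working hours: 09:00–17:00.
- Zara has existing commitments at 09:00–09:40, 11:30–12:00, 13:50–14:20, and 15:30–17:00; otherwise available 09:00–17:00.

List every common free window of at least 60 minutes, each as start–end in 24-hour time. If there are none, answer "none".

Vera free within 09:00–17:00: 10:30–12:10, 12:50–13:20, 13:40–15:50, 16:10–17:00.
Zara free within 09:00–17:00: 09:40–11:30, 12:00–13:50, 14:20–15:30.
Vera ∩ Zara: 10:30–11:30, 12:00–12:10, 12:50–13:20, 13:40–13:50, 14:20–15:30.
Windows ≥ 60 min: 10:30–11:30, 14:20–15:30.

10:30–11:30, 14:20–15:30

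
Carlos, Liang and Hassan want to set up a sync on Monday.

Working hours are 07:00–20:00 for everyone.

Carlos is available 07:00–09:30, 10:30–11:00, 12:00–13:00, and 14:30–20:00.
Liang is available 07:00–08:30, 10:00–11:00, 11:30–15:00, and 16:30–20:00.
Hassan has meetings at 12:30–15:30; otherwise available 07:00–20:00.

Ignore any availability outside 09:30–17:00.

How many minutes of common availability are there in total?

Hassan free within 07:00–20:00: 07:00–12:30, 15:30–20:00.
Carlos ∩ Liang: 07:00–08:30, 10:30–11:00, 12:00–13:00, 14:30–15:00, 16:30–20:00.
Carlos ∩ Liang ∩ Hassan: 07:00–08:30, 10:30–11:00, 12:00–12:30, 16:30–20:00.
Restricted to 09:30–17:00: 10:30–11:00, 12:00–12:30, 16:30–17:00.
Total common minutes: 30 + 30 + 30 = 90.

90 minutes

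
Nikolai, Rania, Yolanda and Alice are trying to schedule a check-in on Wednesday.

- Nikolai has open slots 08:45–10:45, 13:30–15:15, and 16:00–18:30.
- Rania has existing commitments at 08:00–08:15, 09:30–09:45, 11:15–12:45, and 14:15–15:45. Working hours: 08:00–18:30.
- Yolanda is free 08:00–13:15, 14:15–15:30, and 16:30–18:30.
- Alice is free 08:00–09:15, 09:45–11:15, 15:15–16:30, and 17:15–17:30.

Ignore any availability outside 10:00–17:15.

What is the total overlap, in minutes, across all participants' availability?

45 minutes

Rania free within 08:00–18:30: 08:15–09:30, 09:45–11:15, 12:45–14:15, 15:45–18:30.
Nikolai ∩ Rania: 08:45–09:30, 09:45–10:45, 13:30–14:15, 16:00–18:30.
Nikolai ∩ Rania ∩ Yolanda: 08:45–09:30, 09:45–10:45, 16:30–18:30.
Nikolai ∩ Rania ∩ Yolanda ∩ Alice: 08:45–09:15, 09:45–10:45, 17:15–17:30.
Restricted to 10:00–17:15: 10:00–10:45.
Total common minutes: 45.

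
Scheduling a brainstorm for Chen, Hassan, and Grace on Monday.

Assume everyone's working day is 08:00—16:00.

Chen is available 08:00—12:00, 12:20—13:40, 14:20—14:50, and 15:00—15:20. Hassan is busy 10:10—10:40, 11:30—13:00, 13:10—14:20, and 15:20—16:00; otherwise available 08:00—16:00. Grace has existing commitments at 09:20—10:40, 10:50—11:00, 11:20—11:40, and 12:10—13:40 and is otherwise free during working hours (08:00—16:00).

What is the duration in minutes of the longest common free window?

80 minutes

Hassan free within 08:00–16:00: 08:00–10:10, 10:40–11:30, 13:00–13:10, 14:20–15:20.
Grace free within 08:00–16:00: 08:00–09:20, 10:40–10:50, 11:00–11:20, 11:40–12:10, 13:40–16:00.
Chen ∩ Hassan: 08:00–10:10, 10:40–11:30, 13:00–13:10, 14:20–14:50, 15:00–15:20.
Chen ∩ Hassan ∩ Grace: 08:00–09:20, 10:40–10:50, 11:00–11:20, 14:20–14:50, 15:00–15:20.
Common window lengths: 80, 10, 20, 30, 20 min; longest is 80.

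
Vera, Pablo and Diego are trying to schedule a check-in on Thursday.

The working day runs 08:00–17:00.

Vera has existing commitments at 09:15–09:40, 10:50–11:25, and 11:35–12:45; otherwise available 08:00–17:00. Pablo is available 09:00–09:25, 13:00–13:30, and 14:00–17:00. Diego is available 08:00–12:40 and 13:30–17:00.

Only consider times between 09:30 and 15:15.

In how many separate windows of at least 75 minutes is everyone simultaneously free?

Vera free within 08:00–17:00: 08:00–09:15, 09:40–10:50, 11:25–11:35, 12:45–17:00.
Vera ∩ Pablo: 09:00–09:15, 13:00–13:30, 14:00–17:00.
Vera ∩ Pablo ∩ Diego: 09:00–09:15, 14:00–17:00.
Restricted to 09:30–15:15: 14:00–15:15.
Windows ≥ 75 min: 14:00–15:15.
That's 1 window.

1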